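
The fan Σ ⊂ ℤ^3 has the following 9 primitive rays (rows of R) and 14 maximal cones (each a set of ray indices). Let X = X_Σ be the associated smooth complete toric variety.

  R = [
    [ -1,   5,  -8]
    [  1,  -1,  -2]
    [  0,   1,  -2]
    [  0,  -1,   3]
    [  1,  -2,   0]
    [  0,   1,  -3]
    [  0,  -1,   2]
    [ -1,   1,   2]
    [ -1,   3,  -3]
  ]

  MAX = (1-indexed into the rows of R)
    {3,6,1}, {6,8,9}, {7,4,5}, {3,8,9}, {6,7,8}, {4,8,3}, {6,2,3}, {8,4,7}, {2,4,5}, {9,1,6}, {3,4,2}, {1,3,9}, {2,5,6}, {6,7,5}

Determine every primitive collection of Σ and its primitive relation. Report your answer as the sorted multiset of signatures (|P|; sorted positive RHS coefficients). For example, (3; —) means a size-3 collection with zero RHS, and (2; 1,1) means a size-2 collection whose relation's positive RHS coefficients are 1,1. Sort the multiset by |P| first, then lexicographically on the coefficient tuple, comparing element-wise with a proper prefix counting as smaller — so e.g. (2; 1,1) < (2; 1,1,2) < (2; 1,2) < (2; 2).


|primitive collections| = 17. Relations:

  {2,8}:  v_{2} + v_{8} = 0 — sig = (2; —)
  {3,7}:  v_{3} + v_{7} = 0 — sig = (2; —)
  {4,6}:  v_{4} + v_{6} = 0 — sig = (2; —)
  {2,7}:  v_{2} + v_{7} = v_{5} — sig = (2; 1)
  {3,5}:  v_{3} + v_{5} = v_{2} — sig = (2; 1)
  {5,8}:  v_{5} + v_{8} = v_{7} — sig = (2; 1)
  {5,9}:  v_{5} + v_{9} = v_{6} — sig = (2; 1)
  {1,4}:  v_{1} + v_{4} = v_{3} + v_{9} — sig = (2; 1,1)
  {1,7}:  v_{1} + v_{7} = v_{6} + v_{9} — sig = (2; 1,1)
  {2,9}:  v_{2} + v_{9} = v_{3} + v_{6} — sig = (2; 1,1)
  {4,9}:  v_{4} + v_{9} = v_{3} + v_{8} — sig = (2; 1,1)
  {7,9}:  v_{7} + v_{9} = v_{6} + v_{8} — sig = (2; 1,1)
  {1,5}:  v_{1} + v_{5} = v_{3} + 2·v_{6} — sig = (2; 1,2)
  {1,8}:  v_{1} + v_{8} = 2·v_{9} — sig = (2; 2)
  {1,2}:  v_{1} + v_{2} = 2·v_{3} + 2·v_{6} — sig = (2; 2,2)
  {3,6,8}:  v_{3} + v_{6} + v_{8} = v_{9} — sig = (3; 1)
  {3,6,9}:  v_{3} + v_{6} + v_{9} = v_{1} — sig = (3; 1)

Sorted signature multiset PRS(X):
    (2; —)
    (2; —)
    (2; —)
    (2; 1)
    (2; 1)
    (2; 1)
    (2; 1)
    (2; 1,1)
    (2; 1,1)
    (2; 1,1)
    (2; 1,1)
    (2; 1,1)
    (2; 1,2)
    (2; 2)
    (2; 2,2)
    (3; 1)
    (3; 1)


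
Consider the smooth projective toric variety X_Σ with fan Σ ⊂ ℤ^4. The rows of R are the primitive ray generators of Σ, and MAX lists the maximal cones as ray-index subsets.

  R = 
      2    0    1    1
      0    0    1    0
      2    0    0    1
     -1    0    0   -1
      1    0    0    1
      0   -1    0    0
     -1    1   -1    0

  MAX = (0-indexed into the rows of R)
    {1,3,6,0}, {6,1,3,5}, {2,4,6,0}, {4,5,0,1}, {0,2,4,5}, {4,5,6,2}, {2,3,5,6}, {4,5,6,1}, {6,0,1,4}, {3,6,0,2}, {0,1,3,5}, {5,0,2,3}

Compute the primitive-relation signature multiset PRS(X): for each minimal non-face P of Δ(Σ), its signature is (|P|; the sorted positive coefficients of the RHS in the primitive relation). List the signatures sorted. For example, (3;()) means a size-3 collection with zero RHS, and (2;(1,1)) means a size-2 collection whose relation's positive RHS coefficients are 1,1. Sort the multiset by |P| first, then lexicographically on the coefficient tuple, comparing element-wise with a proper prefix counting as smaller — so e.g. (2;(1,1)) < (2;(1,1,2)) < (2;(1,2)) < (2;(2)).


Δ(Σ) — 7 vertices, 3 min non-faces:

  • {3,4}:  v_{3} + v_{4} = 0 — sig = (2;())
  • {1,2}:  v_{1} + v_{2} = v_{0} — sig = (2;(1))
  • {0,5,6}:  v_{0} + v_{5} + v_{6} = v_{4} — sig = (3;(1))

Hence PRS(X_Σ) =
    |P|=2: 2 collections, coeffs (), (1)
    |P|=3: 1 collection, coeffs (1)


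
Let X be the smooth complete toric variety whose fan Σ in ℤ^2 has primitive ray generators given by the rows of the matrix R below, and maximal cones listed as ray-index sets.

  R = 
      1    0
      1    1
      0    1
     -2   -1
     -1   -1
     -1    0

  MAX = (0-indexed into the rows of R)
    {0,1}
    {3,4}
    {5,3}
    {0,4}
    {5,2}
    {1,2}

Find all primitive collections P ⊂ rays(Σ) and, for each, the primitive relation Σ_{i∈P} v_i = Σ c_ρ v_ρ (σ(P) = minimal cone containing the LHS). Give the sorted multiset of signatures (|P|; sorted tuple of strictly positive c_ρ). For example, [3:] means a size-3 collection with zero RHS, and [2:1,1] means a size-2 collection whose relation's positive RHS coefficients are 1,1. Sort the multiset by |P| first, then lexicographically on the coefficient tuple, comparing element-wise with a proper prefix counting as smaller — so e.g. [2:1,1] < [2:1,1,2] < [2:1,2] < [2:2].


The 9 primitive collections of Σ (r=6, n=2):

  {0,5}:  v_{0} + v_{5} = 0  ⇒ sig = [2:]
  {1,4}:  v_{1} + v_{4} = 0  ⇒ sig = [2:]
  {0,2}:  v_{0} + v_{2} = v_{1}  ⇒ sig = [2:1]
  {0,3}:  v_{0} + v_{3} = v_{4}  ⇒ sig = [2:1]
  {1,3}:  v_{1} + v_{3} = v_{5}  ⇒ sig = [2:1]
  {1,5}:  v_{1} + v_{5} = v_{2}  ⇒ sig = [2:1]
  {2,4}:  v_{2} + v_{4} = v_{5}  ⇒ sig = [2:1]
  {4,5}:  v_{4} + v_{5} = v_{3}  ⇒ sig = [2:1]
  {2,3}:  v_{2} + v_{3} = 2·v_{5}  ⇒ sig = [2:2]

Signatures (|P|; sorted positive RHS coefficients), sorted:
    |P|=2: 9 collections, coeffs (), (), (1), (1), (1), (1), (1), (1), (2)


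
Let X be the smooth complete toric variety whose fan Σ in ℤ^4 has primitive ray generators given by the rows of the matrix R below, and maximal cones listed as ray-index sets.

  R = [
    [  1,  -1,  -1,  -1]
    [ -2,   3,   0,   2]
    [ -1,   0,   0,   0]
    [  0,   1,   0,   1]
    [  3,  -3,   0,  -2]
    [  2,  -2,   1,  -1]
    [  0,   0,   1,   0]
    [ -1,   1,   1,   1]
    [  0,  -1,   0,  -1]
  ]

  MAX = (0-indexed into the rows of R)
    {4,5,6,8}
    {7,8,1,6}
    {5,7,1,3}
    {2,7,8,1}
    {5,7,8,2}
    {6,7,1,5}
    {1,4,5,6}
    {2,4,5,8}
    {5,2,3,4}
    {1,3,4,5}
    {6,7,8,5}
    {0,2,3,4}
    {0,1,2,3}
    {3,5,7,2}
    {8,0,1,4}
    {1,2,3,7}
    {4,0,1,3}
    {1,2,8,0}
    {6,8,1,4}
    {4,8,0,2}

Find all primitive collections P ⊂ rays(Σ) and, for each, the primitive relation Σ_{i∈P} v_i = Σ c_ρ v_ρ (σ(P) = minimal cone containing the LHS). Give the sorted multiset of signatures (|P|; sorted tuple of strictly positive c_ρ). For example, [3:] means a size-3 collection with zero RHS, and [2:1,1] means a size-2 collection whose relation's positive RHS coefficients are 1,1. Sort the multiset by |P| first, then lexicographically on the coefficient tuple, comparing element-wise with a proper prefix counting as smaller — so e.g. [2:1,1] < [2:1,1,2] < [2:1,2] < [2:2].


Σ has 10 primitive collections:

  P={0,7}:  v_{0} + v_{7} = 0  ⟹  sig = [2:]
  P={3,8}:  v_{3} + v_{8} = 0  ⟹  sig = [2:]
  P={0,5}:  v_{0} + v_{5} = v_{4}  ⟹  sig = [2:1]
  P={4,7}:  v_{4} + v_{7} = v_{5}  ⟹  sig = [2:1]
  P={2,6}:  v_{2} + v_{6} = v_{7} + v_{8}  ⟹  sig = [2:1,1]
  P={3,6}:  v_{3} + v_{6} = v_{1} + v_{5}  ⟹  sig = [2:1,1]
  P={0,6}:  v_{0} + v_{6} = v_{1} + v_{4} + v_{8}  ⟹  sig = [2:1,1,1]
  P={1,2,4}:  v_{1} + v_{2} + v_{4} = 0  ⟹  sig = [3:]
  P={1,2,5}:  v_{1} + v_{2} + v_{5} = v_{7}  ⟹  sig = [3:1]
  P={1,5,8}:  v_{1} + v_{5} + v_{8} = v_{6}  ⟹  sig = [3:1]

Sorted signature multiset PRS(X):
[[2:], [2:], [2:1], [2:1], [2:1,1], [2:1,1], [2:1,1,1], [3:], [3:1], [3:1]]


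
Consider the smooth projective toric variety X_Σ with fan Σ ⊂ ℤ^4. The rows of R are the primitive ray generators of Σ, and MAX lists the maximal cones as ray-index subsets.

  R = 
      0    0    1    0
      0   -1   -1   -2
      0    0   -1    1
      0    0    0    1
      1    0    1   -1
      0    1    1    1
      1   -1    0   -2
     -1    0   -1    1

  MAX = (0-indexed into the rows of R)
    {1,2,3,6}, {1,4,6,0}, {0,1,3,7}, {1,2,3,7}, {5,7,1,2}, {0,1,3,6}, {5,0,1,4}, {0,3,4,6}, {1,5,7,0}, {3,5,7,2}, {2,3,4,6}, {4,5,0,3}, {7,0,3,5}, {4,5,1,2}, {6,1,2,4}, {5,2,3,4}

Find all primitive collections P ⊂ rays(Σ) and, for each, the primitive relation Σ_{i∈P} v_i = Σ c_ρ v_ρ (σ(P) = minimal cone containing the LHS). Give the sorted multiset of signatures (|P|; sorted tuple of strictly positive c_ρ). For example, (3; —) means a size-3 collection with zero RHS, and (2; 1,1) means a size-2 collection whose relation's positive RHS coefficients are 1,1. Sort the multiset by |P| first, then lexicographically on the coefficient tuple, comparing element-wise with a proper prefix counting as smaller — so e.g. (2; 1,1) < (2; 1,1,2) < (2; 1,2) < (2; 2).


6 collections generate NE(X_Σ); each relation:

  {4,7}:  v_{4} + v_{7} = 0  →  sig = (2; —)
  {0,2}:  v_{0} + v_{2} = v_{3}  →  sig = (2; 1)
  {5,6}:  v_{5} + v_{6} = v_{4}  →  sig = (2; 1)
  {6,7}:  v_{6} + v_{7} = v_{1} + v_{3}  →  sig = (2; 1,1)
  {1,3,5}:  v_{1} + v_{3} + v_{5} = 0  →  sig = (3; —)
  {1,3,4}:  v_{1} + v_{3} + v_{4} = v_{6}  →  sig = (3; 1)

Hence PRS(X_Σ) =
[(2; —), (2; 1), (2; 1), (2; 1,1), (3; —), (3; 1)]


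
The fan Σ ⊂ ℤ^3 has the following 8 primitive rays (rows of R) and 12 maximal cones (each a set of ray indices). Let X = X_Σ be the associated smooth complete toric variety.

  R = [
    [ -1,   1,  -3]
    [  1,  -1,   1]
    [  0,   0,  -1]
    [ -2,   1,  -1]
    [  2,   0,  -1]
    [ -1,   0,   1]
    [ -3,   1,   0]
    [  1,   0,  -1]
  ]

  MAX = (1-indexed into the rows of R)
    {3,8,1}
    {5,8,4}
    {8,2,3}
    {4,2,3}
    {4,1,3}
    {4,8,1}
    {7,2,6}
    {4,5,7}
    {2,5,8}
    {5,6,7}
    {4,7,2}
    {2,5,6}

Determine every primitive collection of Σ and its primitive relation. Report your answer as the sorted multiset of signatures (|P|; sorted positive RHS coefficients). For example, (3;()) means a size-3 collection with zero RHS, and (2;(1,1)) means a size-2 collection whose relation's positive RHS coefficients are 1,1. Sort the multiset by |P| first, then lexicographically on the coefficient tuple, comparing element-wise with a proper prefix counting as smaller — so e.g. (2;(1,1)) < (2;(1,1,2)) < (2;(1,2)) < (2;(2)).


14 collections generate NE(X_Σ); each relation:

  {6,8}:  v_{6} + v_{8} = 0  so sig = (2;())
  {4,6}:  v_{4} + v_{6} = v_{7}  so sig = (2;(1))
  {7,8}:  v_{7} + v_{8} = v_{4}  so sig = (2;(1))
  {1,6}:  v_{1} + v_{6} = v_{3} + v_{4}  so sig = (2;(1,1))
  {3,6}:  v_{3} + v_{6} = v_{2} + v_{4}  so sig = (2;(1,1))
  {1,7}:  v_{1} + v_{7} = v_{3} + 2·v_{4}  so sig = (2;(1,2))
  {3,7}:  v_{3} + v_{7} = v_{2} + 2·v_{4}  so sig = (2;(1,2))
  {1,5}:  v_{1} + v_{5} = v_{4} + 3·v_{8}  so sig = (2;(1,3))
  {1,2}:  v_{1} + v_{2} = 2·v_{3}  so sig = (2;(2))
  {3,5}:  v_{3} + v_{5} = 2·v_{8}  so sig = (2;(2))
  {2,5,7}:  v_{2} + v_{5} + v_{7} = 0  so sig = (3;())
  {2,4,5}:  v_{2} + v_{4} + v_{5} = v_{8}  so sig = (3;(1))
  {2,4,8}:  v_{2} + v_{4} + v_{8} = v_{3}  so sig = (3;(1))
  {3,4,8}:  v_{3} + v_{4} + v_{8} = v_{1}  so sig = (3;(1))

Sorted signature multiset PRS(X):
[(2;()), (2;(1)), (2;(1)), (2;(1,1)), (2;(1,1)), (2;(1,2)), (2;(1,2)), (2;(1,3)), (2;(2)), (2;(2)), (3;()), (3;(1)), (3;(1)), (3;(1))]


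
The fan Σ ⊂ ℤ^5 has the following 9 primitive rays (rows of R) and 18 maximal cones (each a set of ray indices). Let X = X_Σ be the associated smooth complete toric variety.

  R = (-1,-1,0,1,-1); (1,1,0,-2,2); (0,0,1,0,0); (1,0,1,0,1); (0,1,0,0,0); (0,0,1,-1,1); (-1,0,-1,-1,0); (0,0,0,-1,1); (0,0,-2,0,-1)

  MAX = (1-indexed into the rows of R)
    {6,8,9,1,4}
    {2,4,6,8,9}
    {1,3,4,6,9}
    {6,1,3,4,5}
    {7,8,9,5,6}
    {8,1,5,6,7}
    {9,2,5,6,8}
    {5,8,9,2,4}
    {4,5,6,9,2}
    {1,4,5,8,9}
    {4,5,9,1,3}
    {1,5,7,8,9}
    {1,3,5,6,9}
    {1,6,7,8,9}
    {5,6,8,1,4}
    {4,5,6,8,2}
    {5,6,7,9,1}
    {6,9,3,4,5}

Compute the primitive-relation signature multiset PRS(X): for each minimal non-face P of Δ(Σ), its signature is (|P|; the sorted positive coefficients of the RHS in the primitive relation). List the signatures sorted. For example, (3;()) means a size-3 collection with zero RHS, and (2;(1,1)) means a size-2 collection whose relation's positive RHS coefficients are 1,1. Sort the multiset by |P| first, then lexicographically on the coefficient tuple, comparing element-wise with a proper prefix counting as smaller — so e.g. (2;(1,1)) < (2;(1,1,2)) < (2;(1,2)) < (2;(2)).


9 minimal non-faces of Δ(Σ) (on 9 rays):

  {1,2}:  v_{1} + v_{2} = v_{8}  so sig = (2;(1))
  {3,8}:  v_{3} + v_{8} = v_{6}  so sig = (2;(1))
  {4,7}:  v_{4} + v_{7} = v_{8}  so sig = (2;(1))
  {2,3}:  v_{2} + v_{3} = v_{4} + v_{5} + 2·v_{6} + v_{9}  so sig = (2;(1,1,1,2))
  {2,7}:  v_{2} + v_{7} = v_{5} + v_{6} + 2·v_{8} + v_{9}  so sig = (2;(1,1,1,2))
  {3,7}:  v_{3} + v_{7} = v_{1} + v_{5} + 2·v_{6} + v_{9}  so sig = (2;(1,1,1,2))
  {1,4,5,6,9}:  v_{1} + v_{4} + v_{5} + v_{6} + v_{9} = 0  so sig = (5;())
  {1,5,6,8,9}:  v_{1} + v_{5} + v_{6} + v_{8} + v_{9} = v_{7}  so sig = (5;(1))
  {4,5,6,8,9}:  v_{4} + v_{5} + v_{6} + v_{8} + v_{9} = v_{2}  so sig = (5;(1))

Signatures (|P|; sorted positive RHS coefficients), sorted:
{ (2;(1)) ×3,  (2;(1,1,1,2)) ×3,  (5;()),  (5;(1)) ×2 }


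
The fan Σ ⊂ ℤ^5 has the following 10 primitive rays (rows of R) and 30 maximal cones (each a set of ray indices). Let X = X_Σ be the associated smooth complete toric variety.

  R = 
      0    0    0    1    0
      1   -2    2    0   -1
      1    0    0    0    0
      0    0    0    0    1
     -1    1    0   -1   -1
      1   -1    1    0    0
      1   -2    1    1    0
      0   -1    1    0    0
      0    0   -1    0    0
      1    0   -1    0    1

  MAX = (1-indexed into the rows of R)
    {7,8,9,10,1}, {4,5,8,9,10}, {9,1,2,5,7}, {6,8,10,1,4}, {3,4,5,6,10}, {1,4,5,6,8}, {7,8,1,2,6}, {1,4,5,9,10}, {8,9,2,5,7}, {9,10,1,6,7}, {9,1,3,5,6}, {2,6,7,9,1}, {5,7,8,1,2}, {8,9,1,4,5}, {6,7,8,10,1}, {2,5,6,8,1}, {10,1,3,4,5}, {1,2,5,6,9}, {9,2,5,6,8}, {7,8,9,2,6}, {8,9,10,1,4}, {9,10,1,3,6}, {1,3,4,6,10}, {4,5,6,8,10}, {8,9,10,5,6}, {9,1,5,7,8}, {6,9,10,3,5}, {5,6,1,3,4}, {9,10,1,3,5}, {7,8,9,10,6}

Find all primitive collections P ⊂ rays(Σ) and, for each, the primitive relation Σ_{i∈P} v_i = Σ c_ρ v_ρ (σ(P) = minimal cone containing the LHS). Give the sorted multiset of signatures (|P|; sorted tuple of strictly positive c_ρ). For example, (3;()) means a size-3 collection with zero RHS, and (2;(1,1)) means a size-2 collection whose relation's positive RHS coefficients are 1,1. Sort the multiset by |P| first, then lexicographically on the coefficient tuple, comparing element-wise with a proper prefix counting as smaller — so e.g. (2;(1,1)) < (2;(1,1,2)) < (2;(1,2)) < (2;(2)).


14 collections generate NE(X_Σ); each relation:

  • {3,8}:  v_{3} + v_{8} = v_{6}  ⟹  sig = (2;(1))
  • {2,4}:  v_{2} + v_{4} = v_{6} + v_{8}  ⟹  sig = (2;(1,1))
  • {2,3}:  v_{2} + v_{3} = v_{1} + v_{5} + 3·v_{6} + v_{9}  ⟹  sig = (2;(1,1,1,3))
  • {3,7}:  v_{3} + v_{7} = v_{1} + 2·v_{6} + v_{9}  ⟹  sig = (2;(1,1,2))
  • {4,7}:  v_{4} + v_{7} = v_{1} + 2·v_{8} + v_{10}  ⟹  sig = (2;(1,1,2))
  • {2,10}:  v_{2} + v_{10} = 2·v_{6} + v_{9}  ⟹  sig = (2;(1,2))
  • {3,4,9}:  v_{3} + v_{4} + v_{9} = v_{10}  ⟹  sig = (3;(1))
  • {5,6,7}:  v_{5} + v_{6} + v_{7} = v_{2}  ⟹  sig = (3;(1))
  • {4,6,9}:  v_{4} + v_{6} + v_{9} = v_{8} + v_{10}  ⟹  sig = (3;(1,1))
  • {5,7,10}:  v_{5} + v_{7} + v_{10} = v_{6} + v_{9}  ⟹  sig = (3;(1,1))
  • {1,5,8,10}:  v_{1} + v_{5} + v_{8} + v_{10} = 0  ⟹  sig = (4;())
  • {1,5,6,10}:  v_{1} + v_{5} + v_{6} + v_{10} = v_{3}  ⟹  sig = (4;(1))
  • {1,6,8,9}:  v_{1} + v_{6} + v_{8} + v_{9} = v_{7}  ⟹  sig = (4;(1))
  • {1,2,8,9}:  v_{1} + v_{2} + v_{8} + v_{9} = v_{5} + 2·v_{7}  ⟹  sig = (4;(1,2))

Signatures (|P|; sorted positive RHS coefficients), sorted:
    |P|=2: 6 collections, coeffs (1), (1,1), (1,1,1,3), (1,1,2), (1,1,2), (1,2)
    |P|=3: 4 collections, coeffs (1), (1), (1,1), (1,1)
    |P|=4: 4 collections, coeffs (), (1), (1), (1,2)


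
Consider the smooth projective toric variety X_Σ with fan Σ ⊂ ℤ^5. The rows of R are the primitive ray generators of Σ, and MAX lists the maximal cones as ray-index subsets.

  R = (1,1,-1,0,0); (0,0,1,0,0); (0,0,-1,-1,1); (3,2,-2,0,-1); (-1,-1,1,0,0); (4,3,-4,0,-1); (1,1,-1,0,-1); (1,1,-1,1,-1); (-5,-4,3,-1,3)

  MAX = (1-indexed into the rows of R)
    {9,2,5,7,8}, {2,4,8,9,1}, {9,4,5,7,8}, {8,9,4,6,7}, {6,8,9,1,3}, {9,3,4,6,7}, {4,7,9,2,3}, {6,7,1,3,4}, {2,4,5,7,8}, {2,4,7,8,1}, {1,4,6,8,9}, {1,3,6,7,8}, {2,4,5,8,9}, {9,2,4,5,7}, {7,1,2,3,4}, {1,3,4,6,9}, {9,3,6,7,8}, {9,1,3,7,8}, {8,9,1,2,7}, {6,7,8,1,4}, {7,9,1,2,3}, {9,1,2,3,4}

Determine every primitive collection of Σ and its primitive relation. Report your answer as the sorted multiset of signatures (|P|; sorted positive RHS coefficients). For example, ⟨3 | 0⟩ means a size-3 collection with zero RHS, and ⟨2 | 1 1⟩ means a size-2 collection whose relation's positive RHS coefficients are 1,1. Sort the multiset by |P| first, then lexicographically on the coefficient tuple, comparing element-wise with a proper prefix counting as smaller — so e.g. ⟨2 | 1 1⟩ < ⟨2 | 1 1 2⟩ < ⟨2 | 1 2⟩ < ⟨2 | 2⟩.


9 collections generate NE(X_Σ); each relation:

  P = {1,5}:  v_{1} + v_{5} = 0  →  sig = ⟨2 | 0⟩
  P = {2,6}:  v_{2} + v_{6} = v_{1} + v_{4}  →  sig = ⟨2 | 1 1⟩
  P = {3,5}:  v_{3} + v_{5} = v_{4} + v_{7} + v_{9}  →  sig = ⟨2 | 1 1 1⟩
  P = {5,6}:  v_{5} + v_{6} = 2·v_{4} + v_{7} + v_{8} + v_{9}  →  sig = ⟨2 | 1 1 1 2⟩
  P = {2,3,8}:  v_{2} + v_{3} + v_{8} = v_{1}  →  sig = ⟨3 | 1⟩
  P = {3,4,8}:  v_{3} + v_{4} + v_{8} = v_{6}  →  sig = ⟨3 | 1⟩
  P = {1,4,7,9}:  v_{1} + v_{4} + v_{7} + v_{9} = v_{3}  →  sig = ⟨4 | 1⟩
  P = {1,6,7,9}:  v_{1} + v_{6} + v_{7} + v_{9} = 2·v_{3} + v_{8}  →  sig = ⟨4 | 1 2⟩
  P = {2,4,7,8,9}:  v_{2} + v_{4} + v_{7} + v_{8} + v_{9} = 0  →  sig = ⟨5 | 0⟩

Sorted signature multiset PRS(X):
[⟨2 | 0⟩, ⟨2 | 1 1⟩, ⟨2 | 1 1 1⟩, ⟨2 | 1 1 1 2⟩, ⟨3 | 1⟩, ⟨3 | 1⟩, ⟨4 | 1⟩, ⟨4 | 1 2⟩, ⟨5 | 0⟩]


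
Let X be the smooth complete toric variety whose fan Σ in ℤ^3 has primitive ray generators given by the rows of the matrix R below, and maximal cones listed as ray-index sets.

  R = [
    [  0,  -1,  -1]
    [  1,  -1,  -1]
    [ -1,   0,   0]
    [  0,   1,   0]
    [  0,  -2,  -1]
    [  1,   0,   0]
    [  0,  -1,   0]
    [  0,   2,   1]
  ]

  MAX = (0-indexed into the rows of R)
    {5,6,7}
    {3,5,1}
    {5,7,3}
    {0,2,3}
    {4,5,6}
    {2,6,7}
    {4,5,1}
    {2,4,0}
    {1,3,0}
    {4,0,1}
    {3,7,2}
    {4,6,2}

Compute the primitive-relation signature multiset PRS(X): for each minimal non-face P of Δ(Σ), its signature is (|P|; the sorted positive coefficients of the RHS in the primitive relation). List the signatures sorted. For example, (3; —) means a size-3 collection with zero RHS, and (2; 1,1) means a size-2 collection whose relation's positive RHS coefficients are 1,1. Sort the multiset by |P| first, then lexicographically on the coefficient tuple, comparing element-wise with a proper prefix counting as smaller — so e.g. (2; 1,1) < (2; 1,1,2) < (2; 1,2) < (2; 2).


Minimal non-faces — 10 found among 8 rays, 12 max cones:

  P = {2,5}:  v_{2} + v_{5} = 0  so sig = (2; —)
  P = {3,6}:  v_{3} + v_{6} = 0  so sig = (2; —)
  P = {4,7}:  v_{4} + v_{7} = 0  so sig = (2; —)
  P = {0,5}:  v_{0} + v_{5} = v_{1}  so sig = (2; 1)
  P = {0,6}:  v_{0} + v_{6} = v_{4}  so sig = (2; 1)
  P = {0,7}:  v_{0} + v_{7} = v_{3}  so sig = (2; 1)
  P = {1,2}:  v_{1} + v_{2} = v_{0}  so sig = (2; 1)
  P = {3,4}:  v_{3} + v_{4} = v_{0}  so sig = (2; 1)
  P = {1,6}:  v_{1} + v_{6} = v_{4} + v_{5}  so sig = (2; 1,1)
  P = {1,7}:  v_{1} + v_{7} = v_{3} + v_{5}  so sig = (2; 1,1)

Hence PRS(X_Σ) =
{ (2; —) ×3,  (2; 1) ×5,  (2; 1,1) ×2 }


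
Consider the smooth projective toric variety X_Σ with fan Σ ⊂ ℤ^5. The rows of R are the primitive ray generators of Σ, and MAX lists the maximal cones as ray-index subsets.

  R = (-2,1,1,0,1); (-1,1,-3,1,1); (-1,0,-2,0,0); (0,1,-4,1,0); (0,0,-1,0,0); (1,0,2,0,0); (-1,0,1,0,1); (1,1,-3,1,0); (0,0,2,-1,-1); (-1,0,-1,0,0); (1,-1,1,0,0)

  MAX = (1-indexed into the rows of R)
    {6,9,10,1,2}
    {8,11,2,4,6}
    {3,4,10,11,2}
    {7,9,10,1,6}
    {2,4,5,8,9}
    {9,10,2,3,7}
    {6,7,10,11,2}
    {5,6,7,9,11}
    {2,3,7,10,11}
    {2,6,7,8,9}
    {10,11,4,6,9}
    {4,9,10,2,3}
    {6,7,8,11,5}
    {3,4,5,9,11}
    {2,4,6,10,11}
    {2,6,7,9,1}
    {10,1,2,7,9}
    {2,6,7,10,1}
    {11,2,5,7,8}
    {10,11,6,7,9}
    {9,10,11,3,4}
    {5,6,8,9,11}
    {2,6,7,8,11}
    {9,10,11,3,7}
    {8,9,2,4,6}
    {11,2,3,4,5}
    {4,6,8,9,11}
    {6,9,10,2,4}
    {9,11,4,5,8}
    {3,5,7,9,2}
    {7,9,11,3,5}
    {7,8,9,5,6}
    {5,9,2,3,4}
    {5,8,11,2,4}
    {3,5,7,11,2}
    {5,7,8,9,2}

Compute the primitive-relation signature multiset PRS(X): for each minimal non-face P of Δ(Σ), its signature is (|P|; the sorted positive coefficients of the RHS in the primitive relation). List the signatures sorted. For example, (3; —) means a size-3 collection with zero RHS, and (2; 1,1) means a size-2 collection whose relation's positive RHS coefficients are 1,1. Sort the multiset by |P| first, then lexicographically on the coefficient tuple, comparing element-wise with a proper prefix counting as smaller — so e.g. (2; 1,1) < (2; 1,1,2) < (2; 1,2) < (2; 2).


Σ has 15 primitive collections:

  P = {3,6}:  v_{3} + v_{6} = 0 ; sig = (2; —)
  P = {4,7}:  v_{4} + v_{7} = v_{2} ; sig = (2; 1)
  P = {5,10}:  v_{5} + v_{10} = v_{3} ; sig = (2; 1)
  P = {8,10}:  v_{8} + v_{10} = v_{4} ; sig = (2; 1)
  P = {3,8}:  v_{3} + v_{8} = v_{4} + v_{5} ; sig = (2; 1,1)
  P = {1,5}:  v_{1} + v_{5} = v_{2} + v_{7} + v_{9} ; sig = (2; 1,1,1)
  P = {1,11}:  v_{1} + v_{11} = v_{6} + v_{7} + v_{10} ; sig = (2; 1,1,1)
  P = {1,3}:  v_{1} + v_{3} = v_{2} + v_{7} + v_{9} + v_{10} ; sig = (2; 1,1,1,1)
  P = {1,4}:  v_{1} + v_{4} = 2·v_{2} + v_{6} + v_{9} + v_{10} ; sig = (2; 1,1,1,2)
  P = {1,8}:  v_{1} + v_{8} = 2·v_{2} + v_{6} + v_{9} ; sig = (2; 1,1,2)
  P = {2,9,11}:  v_{2} + v_{9} + v_{11} = 0 ; sig = (3; —)
  P = {4,5,6}:  v_{4} + v_{5} + v_{6} = v_{8} ; sig = (3; 1)
  P = {2,5,6}:  v_{2} + v_{5} + v_{6} = v_{7} + v_{8} ; sig = (3; 1,1)
  P = {7,8,9,11}:  v_{7} + v_{8} + v_{9} + v_{11} = v_{5} + v_{6} ; sig = (4; 1,1)
  P = {2,6,7,9,10}:  v_{2} + v_{6} + v_{7} + v_{9} + v_{10} = v_{1} ; sig = (5; 1)

so the primitive-relation signature multiset is
    (2; —)
    (2; 1)
    (2; 1)
    (2; 1)
    (2; 1,1)
    (2; 1,1,1)
    (2; 1,1,1)
    (2; 1,1,1,1)
    (2; 1,1,1,2)
    (2; 1,1,2)
    (3; —)
    (3; 1)
    (3; 1,1)
    (4; 1,1)
    (5; 1)


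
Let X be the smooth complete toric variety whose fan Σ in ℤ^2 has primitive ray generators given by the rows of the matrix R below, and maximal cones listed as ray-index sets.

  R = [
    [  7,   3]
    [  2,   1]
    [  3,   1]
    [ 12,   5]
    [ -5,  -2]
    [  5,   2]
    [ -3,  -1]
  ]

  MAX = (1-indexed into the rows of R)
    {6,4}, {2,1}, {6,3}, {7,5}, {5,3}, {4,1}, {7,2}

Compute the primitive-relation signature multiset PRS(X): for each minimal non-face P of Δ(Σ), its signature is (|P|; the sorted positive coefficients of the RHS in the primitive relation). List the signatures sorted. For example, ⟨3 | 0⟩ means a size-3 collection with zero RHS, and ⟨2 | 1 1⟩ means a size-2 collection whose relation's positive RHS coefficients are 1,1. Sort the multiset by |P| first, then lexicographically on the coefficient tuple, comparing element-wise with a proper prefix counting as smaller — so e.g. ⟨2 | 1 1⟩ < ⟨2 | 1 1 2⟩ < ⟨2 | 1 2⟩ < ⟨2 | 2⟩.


Primitive collections (14):

  {3,7}:  v_{3} + v_{7} = 0 — sig = ⟨2 | 0⟩
  {5,6}:  v_{5} + v_{6} = 0 — sig = ⟨2 | 0⟩
  {1,5}:  v_{1} + v_{5} = v_{2} — sig = ⟨2 | 1⟩
  {1,6}:  v_{1} + v_{6} = v_{4} — sig = ⟨2 | 1⟩
  {2,3}:  v_{2} + v_{3} = v_{6} — sig = ⟨2 | 1⟩
  {2,5}:  v_{2} + v_{5} = v_{7} — sig = ⟨2 | 1⟩
  {2,6}:  v_{2} + v_{6} = v_{1} — sig = ⟨2 | 1⟩
  {4,5}:  v_{4} + v_{5} = v_{1} — sig = ⟨2 | 1⟩
  {6,7}:  v_{6} + v_{7} = v_{2} — sig = ⟨2 | 1⟩
  {4,7}:  v_{4} + v_{7} = v_{1} + v_{2} — sig = ⟨2 | 1 1⟩
  {1,3}:  v_{1} + v_{3} = 2·v_{6} — sig = ⟨2 | 2⟩
  {1,7}:  v_{1} + v_{7} = 2·v_{2} — sig = ⟨2 | 2⟩
  {2,4}:  v_{2} + v_{4} = 2·v_{1} — sig = ⟨2 | 2⟩
  {3,4}:  v_{3} + v_{4} = 3·v_{6} — sig = ⟨2 | 3⟩

so the primitive-relation signature multiset is
    |P|=2: 14 collections, coeffs (), (), (1), (1), (1), (1), (1), (1), (1), (1,1), (2), (2), (2), (3)


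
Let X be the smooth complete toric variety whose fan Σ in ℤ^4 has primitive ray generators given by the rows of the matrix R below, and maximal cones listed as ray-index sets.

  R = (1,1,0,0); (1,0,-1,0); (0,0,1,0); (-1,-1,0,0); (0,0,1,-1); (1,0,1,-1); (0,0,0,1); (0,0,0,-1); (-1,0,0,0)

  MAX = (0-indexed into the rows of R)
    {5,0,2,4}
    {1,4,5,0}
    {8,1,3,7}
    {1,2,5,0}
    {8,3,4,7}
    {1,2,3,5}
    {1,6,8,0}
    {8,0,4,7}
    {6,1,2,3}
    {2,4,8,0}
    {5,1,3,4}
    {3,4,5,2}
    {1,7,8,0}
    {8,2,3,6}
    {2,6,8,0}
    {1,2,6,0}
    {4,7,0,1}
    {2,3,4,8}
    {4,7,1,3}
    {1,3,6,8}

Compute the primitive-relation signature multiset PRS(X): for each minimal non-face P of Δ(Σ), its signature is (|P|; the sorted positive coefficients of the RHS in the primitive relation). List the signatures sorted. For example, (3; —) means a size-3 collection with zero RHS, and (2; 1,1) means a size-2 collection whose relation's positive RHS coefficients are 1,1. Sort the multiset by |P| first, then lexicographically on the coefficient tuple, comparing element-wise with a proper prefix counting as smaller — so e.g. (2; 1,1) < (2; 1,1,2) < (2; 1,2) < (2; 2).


Σ has 10 primitive collections:

  P={0,3}:  v_{0} + v_{3} = 0  →  sig = (2; —)
  P={6,7}:  v_{6} + v_{7} = 0  →  sig = (2; —)
  P={2,7}:  v_{2} + v_{7} = v_{4}  →  sig = (2; 1)
  P={4,6}:  v_{4} + v_{6} = v_{2}  →  sig = (2; 1)
  P={5,8}:  v_{5} + v_{8} = v_{4}  →  sig = (2; 1)
  P={5,6}:  v_{5} + v_{6} = v_{1} + 2·v_{2}  →  sig = (2; 1,2)
  P={5,7}:  v_{5} + v_{7} = v_{1} + 2·v_{4}  →  sig = (2; 1,2)
  P={1,2,8}:  v_{1} + v_{2} + v_{8} = 0  →  sig = (3; —)
  P={1,2,4}:  v_{1} + v_{2} + v_{4} = v_{5}  →  sig = (3; 1)
  P={1,4,8}:  v_{1} + v_{4} + v_{8} = v_{7}  →  sig = (3; 1)

Hence PRS(X_Σ) =
    (2; —)
    (2; —)
    (2; 1)
    (2; 1)
    (2; 1)
    (2; 1,2)
    (2; 1,2)
    (3; —)
    (3; 1)
    (3; 1)


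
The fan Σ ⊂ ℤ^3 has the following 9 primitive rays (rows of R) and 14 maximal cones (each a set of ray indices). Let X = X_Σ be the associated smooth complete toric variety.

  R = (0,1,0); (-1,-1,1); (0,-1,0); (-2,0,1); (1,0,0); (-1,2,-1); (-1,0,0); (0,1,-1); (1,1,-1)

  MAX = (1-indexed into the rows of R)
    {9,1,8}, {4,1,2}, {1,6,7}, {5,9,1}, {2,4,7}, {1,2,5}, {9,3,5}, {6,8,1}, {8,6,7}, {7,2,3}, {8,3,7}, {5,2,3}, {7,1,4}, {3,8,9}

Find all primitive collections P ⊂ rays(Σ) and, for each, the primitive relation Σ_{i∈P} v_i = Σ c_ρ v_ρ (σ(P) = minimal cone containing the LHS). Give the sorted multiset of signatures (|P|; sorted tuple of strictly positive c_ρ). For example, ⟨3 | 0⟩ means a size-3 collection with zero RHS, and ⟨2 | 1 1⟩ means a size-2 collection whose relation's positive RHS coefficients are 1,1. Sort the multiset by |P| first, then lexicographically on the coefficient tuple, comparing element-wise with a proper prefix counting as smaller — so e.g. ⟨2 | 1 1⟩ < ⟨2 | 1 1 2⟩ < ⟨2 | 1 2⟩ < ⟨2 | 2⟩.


The 17 primitive collections of Σ (r=9, n=3):

  P={1,3}:  v_{1} + v_{3} = 0  so sig = ⟨2 | 0⟩
  P={2,9}:  v_{2} + v_{9} = 0  so sig = ⟨2 | 0⟩
  P={5,7}:  v_{5} + v_{7} = 0  so sig = ⟨2 | 0⟩
  P={2,8}:  v_{2} + v_{8} = v_{7}  so sig = ⟨2 | 1⟩
  P={5,8}:  v_{5} + v_{8} = v_{9}  so sig = ⟨2 | 1⟩
  P={7,9}:  v_{7} + v_{9} = v_{8}  so sig = ⟨2 | 1⟩
  P={3,4}:  v_{3} + v_{4} = v_{2} + v_{7}  so sig = ⟨2 | 1 1⟩
  P={3,6}:  v_{3} + v_{6} = v_{7} + v_{8}  so sig = ⟨2 | 1 1⟩
  P={4,5}:  v_{4} + v_{5} = v_{1} + v_{2}  so sig = ⟨2 | 1 1⟩
  P={4,9}:  v_{4} + v_{9} = v_{1} + v_{7}  so sig = ⟨2 | 1 1⟩
  P={5,6}:  v_{5} + v_{6} = v_{1} + v_{8}  so sig = ⟨2 | 1 1⟩
  P={2,6}:  v_{2} + v_{6} = v_{1} + 2·v_{7}  so sig = ⟨2 | 1 2⟩
  P={4,8}:  v_{4} + v_{8} = v_{1} + 2·v_{7}  so sig = ⟨2 | 1 2⟩
  P={6,9}:  v_{6} + v_{9} = v_{1} + 2·v_{8}  so sig = ⟨2 | 1 2⟩
  P={4,6}:  v_{4} + v_{6} = 2·v_{1} + 3·v_{7}  so sig = ⟨2 | 2 3⟩
  P={1,2,7}:  v_{1} + v_{2} + v_{7} = v_{4}  so sig = ⟨3 | 1⟩
  P={1,7,8}:  v_{1} + v_{7} + v_{8} = v_{6}  so sig = ⟨3 | 1⟩

so the primitive-relation signature multiset is
[⟨2 | 0⟩, ⟨2 | 0⟩, ⟨2 | 0⟩, ⟨2 | 1⟩, ⟨2 | 1⟩, ⟨2 | 1⟩, ⟨2 | 1 1⟩, ⟨2 | 1 1⟩, ⟨2 | 1 1⟩, ⟨2 | 1 1⟩, ⟨2 | 1 1⟩, ⟨2 | 1 2⟩, ⟨2 | 1 2⟩, ⟨2 | 1 2⟩, ⟨2 | 2 3⟩, ⟨3 | 1⟩, ⟨3 | 1⟩]


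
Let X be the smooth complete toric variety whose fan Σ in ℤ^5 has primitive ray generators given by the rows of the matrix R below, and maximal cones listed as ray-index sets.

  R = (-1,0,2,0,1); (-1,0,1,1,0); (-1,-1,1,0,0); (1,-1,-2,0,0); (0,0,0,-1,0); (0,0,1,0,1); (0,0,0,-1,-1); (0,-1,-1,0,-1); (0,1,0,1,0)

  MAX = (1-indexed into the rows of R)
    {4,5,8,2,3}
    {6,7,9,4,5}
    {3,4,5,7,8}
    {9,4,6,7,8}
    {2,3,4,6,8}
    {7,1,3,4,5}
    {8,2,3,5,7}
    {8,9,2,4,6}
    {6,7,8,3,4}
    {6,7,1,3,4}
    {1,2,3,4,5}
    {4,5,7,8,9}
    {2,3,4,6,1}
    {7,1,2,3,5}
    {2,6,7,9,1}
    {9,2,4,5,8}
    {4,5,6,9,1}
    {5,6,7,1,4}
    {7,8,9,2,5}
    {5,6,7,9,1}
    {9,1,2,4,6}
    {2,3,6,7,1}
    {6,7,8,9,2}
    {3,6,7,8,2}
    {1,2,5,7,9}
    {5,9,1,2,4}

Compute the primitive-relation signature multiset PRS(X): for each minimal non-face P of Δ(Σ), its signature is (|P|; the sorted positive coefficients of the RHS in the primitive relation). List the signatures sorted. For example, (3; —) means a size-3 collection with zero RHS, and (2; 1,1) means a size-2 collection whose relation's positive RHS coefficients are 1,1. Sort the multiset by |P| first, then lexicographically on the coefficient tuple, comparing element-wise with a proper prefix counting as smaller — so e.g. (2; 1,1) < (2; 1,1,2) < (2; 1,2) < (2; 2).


|primitive collections| = 7. Relations:

  • {1,8}:  v_{1} + v_{8} = v_{3}  so sig = (2; 1)
  • {3,9}:  v_{3} + v_{9} = v_{2}  so sig = (2; 1)
  • {2,4,7}:  v_{2} + v_{4} + v_{7} = v_{8}  so sig = (3; 1)
  • {2,5,6}:  v_{2} + v_{5} + v_{6} = v_{1}  so sig = (3; 1)
  • {5,6,8}:  v_{5} + v_{6} + v_{8} = v_{1} + v_{4} + v_{7}  so sig = (3; 1,1,1)
  • {3,5,6}:  v_{3} + v_{5} + v_{6} = 2·v_{1} + v_{4} + v_{7}  so sig = (3; 1,1,2)
  • {1,4,7,9}:  v_{1} + v_{4} + v_{7} + v_{9} = 0  so sig = (4; —)

Sorted signature multiset PRS(X):
[(2; 1), (2; 1), (3; 1), (3; 1), (3; 1,1,1), (3; 1,1,2), (4; —)]


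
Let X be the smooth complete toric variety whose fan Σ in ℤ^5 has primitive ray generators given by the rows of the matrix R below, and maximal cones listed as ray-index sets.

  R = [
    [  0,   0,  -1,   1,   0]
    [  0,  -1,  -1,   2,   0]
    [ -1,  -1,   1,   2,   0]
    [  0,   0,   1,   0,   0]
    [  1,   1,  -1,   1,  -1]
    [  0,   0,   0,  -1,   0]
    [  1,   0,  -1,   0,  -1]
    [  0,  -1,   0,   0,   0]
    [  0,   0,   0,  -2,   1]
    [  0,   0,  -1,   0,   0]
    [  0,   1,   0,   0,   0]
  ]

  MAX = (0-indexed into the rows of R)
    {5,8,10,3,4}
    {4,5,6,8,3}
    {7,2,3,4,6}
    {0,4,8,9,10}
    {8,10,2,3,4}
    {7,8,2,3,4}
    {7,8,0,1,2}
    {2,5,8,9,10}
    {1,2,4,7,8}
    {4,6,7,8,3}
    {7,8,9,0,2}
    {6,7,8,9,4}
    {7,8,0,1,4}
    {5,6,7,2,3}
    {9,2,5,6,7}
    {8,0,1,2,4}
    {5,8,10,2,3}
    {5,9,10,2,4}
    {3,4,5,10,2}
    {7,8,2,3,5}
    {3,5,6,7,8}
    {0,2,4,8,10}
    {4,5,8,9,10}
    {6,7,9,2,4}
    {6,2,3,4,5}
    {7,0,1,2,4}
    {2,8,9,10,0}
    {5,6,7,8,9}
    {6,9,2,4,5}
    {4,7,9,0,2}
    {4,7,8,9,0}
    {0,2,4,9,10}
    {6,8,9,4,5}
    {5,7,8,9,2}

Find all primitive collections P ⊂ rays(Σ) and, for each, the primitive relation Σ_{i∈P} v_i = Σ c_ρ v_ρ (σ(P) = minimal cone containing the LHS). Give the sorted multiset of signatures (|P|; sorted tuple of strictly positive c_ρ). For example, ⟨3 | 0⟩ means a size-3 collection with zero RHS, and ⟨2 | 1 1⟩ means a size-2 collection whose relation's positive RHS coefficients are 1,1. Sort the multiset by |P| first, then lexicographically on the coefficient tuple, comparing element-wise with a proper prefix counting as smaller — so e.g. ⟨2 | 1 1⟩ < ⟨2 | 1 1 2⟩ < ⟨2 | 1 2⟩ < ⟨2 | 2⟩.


Minimal non-faces — 16 found among 11 rays, 34 max cones:

  P = {3,9}:  v_{3} + v_{9} = 0  so sig = ⟨2 | 0⟩
  P = {7,10}:  v_{7} + v_{10} = 0  so sig = ⟨2 | 0⟩
  P = {0,5}:  v_{0} + v_{5} = v_{9}  so sig = ⟨2 | 1⟩
  P = {1,5}:  v_{1} + v_{5} = v_{0} + v_{7}  so sig = ⟨2 | 1 1⟩
  P = {6,10}:  v_{6} + v_{10} = v_{4} + v_{5}  so sig = ⟨2 | 1 1⟩
  P = {0,3}:  v_{0} + v_{3} = v_{2} + v_{4} + v_{8}  so sig = ⟨2 | 1 1 1⟩
  P = {0,6}:  v_{0} + v_{6} = v_{4} + v_{7} + v_{9}  so sig = ⟨2 | 1 1 1⟩
  P = {1,10}:  v_{1} + v_{10} = v_{0} + v_{2} + v_{4} + v_{8}  so sig = ⟨2 | 1 1 1 1⟩
  P = {1,6}:  v_{1} + v_{6} = v_{0} + v_{4} + 2·v_{7}  so sig = ⟨2 | 1 1 2⟩
  P = {1,9}:  v_{1} + v_{9} = 2·v_{0} + v_{7}  so sig = ⟨2 | 1 2⟩
  P = {1,3}:  v_{1} + v_{3} = 2·v_{2} + 2·v_{4} + v_{7} + 2·v_{8}  so sig = ⟨2 | 1 2 2 2⟩
  P = {2,6,8}:  v_{2} + v_{6} + v_{8} = v_{7}  so sig = ⟨3 | 1⟩
  P = {4,5,7}:  v_{4} + v_{5} + v_{7} = v_{6}  so sig = ⟨3 | 1⟩
  P = {2,4,5,8}:  v_{2} + v_{4} + v_{5} + v_{8} = 0  so sig = ⟨4 | 0⟩
  P = {2,4,8,9}:  v_{2} + v_{4} + v_{8} + v_{9} = v_{0}  so sig = ⟨4 | 1⟩
  P = {0,2,4,7,8}:  v_{0} + v_{2} + v_{4} + v_{7} + v_{8} = v_{1}  so sig = ⟨5 | 1⟩

Hence PRS(X_Σ) =
{ ⟨2 | 0⟩ ×2,  ⟨2 | 1⟩,  ⟨2 | 1 1⟩ ×2,  ⟨2 | 1 1 1⟩ ×2,  ⟨2 | 1 1 1 1⟩,  ⟨2 | 1 1 2⟩,  ⟨2 | 1 2⟩,  ⟨2 | 1 2 2 2⟩,  ⟨3 | 1⟩ ×2,  ⟨4 | 0⟩,  ⟨4 | 1⟩,  ⟨5 | 1⟩ }


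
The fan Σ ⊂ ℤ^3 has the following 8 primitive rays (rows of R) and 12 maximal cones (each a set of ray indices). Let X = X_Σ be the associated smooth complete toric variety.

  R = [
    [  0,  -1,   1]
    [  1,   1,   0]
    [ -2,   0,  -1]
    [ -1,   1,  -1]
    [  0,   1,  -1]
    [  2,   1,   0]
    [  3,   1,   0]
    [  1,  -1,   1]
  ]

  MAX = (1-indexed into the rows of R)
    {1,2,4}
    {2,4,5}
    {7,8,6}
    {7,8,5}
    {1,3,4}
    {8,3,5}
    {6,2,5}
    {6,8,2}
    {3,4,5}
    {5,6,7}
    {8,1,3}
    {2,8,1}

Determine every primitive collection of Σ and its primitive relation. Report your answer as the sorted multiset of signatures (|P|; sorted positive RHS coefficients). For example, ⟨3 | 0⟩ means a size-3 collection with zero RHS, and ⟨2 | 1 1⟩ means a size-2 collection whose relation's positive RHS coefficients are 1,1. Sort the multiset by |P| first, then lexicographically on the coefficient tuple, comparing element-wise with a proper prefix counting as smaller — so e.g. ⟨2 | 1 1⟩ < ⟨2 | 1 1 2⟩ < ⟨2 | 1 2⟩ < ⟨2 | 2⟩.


Σ has 12 primitive collections:

  {1,5}:  v_{1} + v_{5} = 0  so sig = ⟨2 | 0⟩
  {4,8}:  v_{4} + v_{8} = 0  so sig = ⟨2 | 0⟩
  {2,3}:  v_{2} + v_{3} = v_{4}  so sig = ⟨2 | 1⟩
  {3,6}:  v_{3} + v_{6} = v_{5}  so sig = ⟨2 | 1⟩
  {1,6}:  v_{1} + v_{6} = v_{2} + v_{8}  so sig = ⟨2 | 1 1⟩
  {1,7}:  v_{1} + v_{7} = v_{6} + v_{8}  so sig = ⟨2 | 1 1⟩
  {4,6}:  v_{4} + v_{6} = v_{2} + v_{5}  so sig = ⟨2 | 1 1⟩
  {4,7}:  v_{4} + v_{7} = v_{5} + v_{6}  so sig = ⟨2 | 1 1⟩
  {3,7}:  v_{3} + v_{7} = 2·v_{5} + v_{8}  so sig = ⟨2 | 1 2⟩
  {2,7}:  v_{2} + v_{7} = 2·v_{6}  so sig = ⟨2 | 2⟩
  {2,5,8}:  v_{2} + v_{5} + v_{8} = v_{6}  so sig = ⟨3 | 1⟩
  {5,6,8}:  v_{5} + v_{6} + v_{8} = v_{7}  so sig = ⟨3 | 1⟩

so the primitive-relation signature multiset is
    ⟨2 | 0⟩
    ⟨2 | 0⟩
    ⟨2 | 1⟩
    ⟨2 | 1⟩
    ⟨2 | 1 1⟩
    ⟨2 | 1 1⟩
    ⟨2 | 1 1⟩
    ⟨2 | 1 1⟩
    ⟨2 | 1 2⟩
    ⟨2 | 2⟩
    ⟨3 | 1⟩
    ⟨3 | 1⟩


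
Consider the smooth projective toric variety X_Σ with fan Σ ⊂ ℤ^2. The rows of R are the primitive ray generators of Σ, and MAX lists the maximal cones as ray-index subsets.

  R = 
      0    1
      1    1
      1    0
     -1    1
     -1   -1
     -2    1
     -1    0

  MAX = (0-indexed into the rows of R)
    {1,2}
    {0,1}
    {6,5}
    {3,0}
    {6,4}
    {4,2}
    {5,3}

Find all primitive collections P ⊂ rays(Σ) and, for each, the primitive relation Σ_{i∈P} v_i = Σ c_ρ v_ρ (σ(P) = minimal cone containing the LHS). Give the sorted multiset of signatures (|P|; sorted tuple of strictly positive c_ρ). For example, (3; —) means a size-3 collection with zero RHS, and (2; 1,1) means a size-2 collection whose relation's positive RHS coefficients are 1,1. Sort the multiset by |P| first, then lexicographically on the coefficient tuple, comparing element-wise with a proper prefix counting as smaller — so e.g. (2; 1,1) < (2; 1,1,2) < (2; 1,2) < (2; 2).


|primitive collections| = 14. Relations:

  P={1,4}:  v_{1} + v_{4} = 0  ⟹  sig = (2; —)
  P={2,6}:  v_{2} + v_{6} = 0  ⟹  sig = (2; —)
  P={0,2}:  v_{0} + v_{2} = v_{1}  ⟹  sig = (2; 1)
  P={0,4}:  v_{0} + v_{4} = v_{6}  ⟹  sig = (2; 1)
  P={0,6}:  v_{0} + v_{6} = v_{3}  ⟹  sig = (2; 1)
  P={1,6}:  v_{1} + v_{6} = v_{0}  ⟹  sig = (2; 1)
  P={2,3}:  v_{2} + v_{3} = v_{0}  ⟹  sig = (2; 1)
  P={2,5}:  v_{2} + v_{5} = v_{3}  ⟹  sig = (2; 1)
  P={3,6}:  v_{3} + v_{6} = v_{5}  ⟹  sig = (2; 1)
  P={1,5}:  v_{1} + v_{5} = v_{0} + v_{3}  ⟹  sig = (2; 1,1)
  P={0,5}:  v_{0} + v_{5} = 2·v_{3}  ⟹  sig = (2; 2)
  P={1,3}:  v_{1} + v_{3} = 2·v_{0}  ⟹  sig = (2; 2)
  P={3,4}:  v_{3} + v_{4} = 2·v_{6}  ⟹  sig = (2; 2)
  P={4,5}:  v_{4} + v_{5} = 3·v_{6}  ⟹  sig = (2; 3)

Signatures (|P|; sorted positive RHS coefficients), sorted:
    |P|=2: 14 collections, coeffs (), (), (1), (1), (1), (1), (1), (1), (1), (1,1), (2), (2), (2), (3)


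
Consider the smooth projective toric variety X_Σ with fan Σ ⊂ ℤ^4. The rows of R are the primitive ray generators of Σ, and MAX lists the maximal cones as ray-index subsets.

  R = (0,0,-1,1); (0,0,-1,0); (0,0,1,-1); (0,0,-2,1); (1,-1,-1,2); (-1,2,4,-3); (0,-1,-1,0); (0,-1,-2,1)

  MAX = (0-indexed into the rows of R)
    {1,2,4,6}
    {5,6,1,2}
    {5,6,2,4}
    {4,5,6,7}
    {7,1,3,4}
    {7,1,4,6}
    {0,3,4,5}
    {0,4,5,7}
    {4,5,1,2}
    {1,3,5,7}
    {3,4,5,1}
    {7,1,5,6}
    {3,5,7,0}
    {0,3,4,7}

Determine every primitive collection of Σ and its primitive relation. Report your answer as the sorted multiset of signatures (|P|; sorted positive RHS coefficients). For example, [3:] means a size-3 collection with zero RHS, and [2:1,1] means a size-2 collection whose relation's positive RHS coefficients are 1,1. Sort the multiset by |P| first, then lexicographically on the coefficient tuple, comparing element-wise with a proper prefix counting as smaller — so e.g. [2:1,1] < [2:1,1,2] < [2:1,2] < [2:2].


9 minimal non-faces of Δ(Σ) (on 8 rays):

  • {0,2}:  v_{0} + v_{2} = 0  →  sig = [2:]
  • {0,1}:  v_{0} + v_{1} = v_{3}  →  sig = [2:1]
  • {0,6}:  v_{0} + v_{6} = v_{7}  →  sig = [2:1]
  • {2,3}:  v_{2} + v_{3} = v_{1}  →  sig = [2:1]
  • {2,7}:  v_{2} + v_{7} = v_{6}  →  sig = [2:1]
  • {3,6}:  v_{3} + v_{6} = v_{1} + v_{7}  →  sig = [2:1,1]
  • {1,4,5,7}:  v_{1} + v_{4} + v_{5} + v_{7} = 0  →  sig = [4:]
  • {1,4,5,6}:  v_{1} + v_{4} + v_{5} + v_{6} = v_{2}  →  sig = [4:1]
  • {3,4,5,7}:  v_{3} + v_{4} + v_{5} + v_{7} = v_{0}  →  sig = [4:1]

Signatures (|P|; sorted positive RHS coefficients), sorted:
{ [2:],  [2:1] ×4,  [2:1,1],  [4:],  [4:1] ×2 }


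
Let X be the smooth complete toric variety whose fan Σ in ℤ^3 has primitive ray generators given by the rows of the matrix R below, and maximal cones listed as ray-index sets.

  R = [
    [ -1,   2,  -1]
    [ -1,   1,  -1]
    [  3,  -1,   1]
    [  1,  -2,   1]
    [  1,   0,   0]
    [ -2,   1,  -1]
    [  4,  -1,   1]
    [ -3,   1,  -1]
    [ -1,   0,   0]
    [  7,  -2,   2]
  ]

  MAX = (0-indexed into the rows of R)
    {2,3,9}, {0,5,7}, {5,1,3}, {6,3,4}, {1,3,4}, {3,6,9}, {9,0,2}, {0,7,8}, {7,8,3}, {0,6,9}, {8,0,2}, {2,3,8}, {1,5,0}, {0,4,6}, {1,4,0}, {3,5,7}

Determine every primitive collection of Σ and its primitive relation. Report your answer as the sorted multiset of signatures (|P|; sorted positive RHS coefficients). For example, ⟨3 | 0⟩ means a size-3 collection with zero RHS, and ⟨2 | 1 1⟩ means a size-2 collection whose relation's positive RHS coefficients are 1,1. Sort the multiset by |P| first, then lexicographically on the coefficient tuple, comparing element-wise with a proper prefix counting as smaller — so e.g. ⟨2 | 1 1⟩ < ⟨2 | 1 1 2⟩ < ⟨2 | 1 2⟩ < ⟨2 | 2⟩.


Δ(Σ) — 10 vertices, 21 min non-faces:

  P = {0,3}:  v_{0} + v_{3} = 0  →  sig = ⟨2 | 0⟩
  P = {2,7}:  v_{2} + v_{7} = 0  →  sig = ⟨2 | 0⟩
  P = {4,8}:  v_{4} + v_{8} = 0  →  sig = ⟨2 | 0⟩
  P = {1,8}:  v_{1} + v_{8} = v_{5}  →  sig = ⟨2 | 1⟩
  P = {2,4}:  v_{2} + v_{4} = v_{6}  →  sig = ⟨2 | 1⟩
  P = {2,5}:  v_{2} + v_{5} = v_{4}  →  sig = ⟨2 | 1⟩
  P = {2,6}:  v_{2} + v_{6} = v_{9}  →  sig = ⟨2 | 1⟩
  P = {4,5}:  v_{4} + v_{5} = v_{1}  →  sig = ⟨2 | 1⟩
  P = {4,7}:  v_{4} + v_{7} = v_{5}  →  sig = ⟨2 | 1⟩
  P = {5,8}:  v_{5} + v_{8} = v_{7}  →  sig = ⟨2 | 1⟩
  P = {6,7}:  v_{6} + v_{7} = v_{4}  →  sig = ⟨2 | 1⟩
  P = {6,8}:  v_{6} + v_{8} = v_{2}  →  sig = ⟨2 | 1⟩
  P = {7,9}:  v_{7} + v_{9} = v_{6}  →  sig = ⟨2 | 1⟩
  P = {5,9}:  v_{5} + v_{9} = v_{4} + v_{6}  →  sig = ⟨2 | 1 1⟩
  P = {1,9}:  v_{1} + v_{9} = 2·v_{4} + v_{6}  →  sig = ⟨2 | 1 2⟩
  P = {1,2}:  v_{1} + v_{2} = 2·v_{4}  →  sig = ⟨2 | 2⟩
  P = {1,7}:  v_{1} + v_{7} = 2·v_{5}  →  sig = ⟨2 | 2⟩
  P = {4,9}:  v_{4} + v_{9} = 2·v_{6}  →  sig = ⟨2 | 2⟩
  P = {5,6}:  v_{5} + v_{6} = 2·v_{4}  →  sig = ⟨2 | 2⟩
  P = {8,9}:  v_{8} + v_{9} = 2·v_{2}  →  sig = ⟨2 | 2⟩
  P = {1,6}:  v_{1} + v_{6} = 3·v_{4}  →  sig = ⟨2 | 3⟩

Hence PRS(X_Σ) =
    ⟨2 | 0⟩
    ⟨2 | 0⟩
    ⟨2 | 0⟩
    ⟨2 | 1⟩
    ⟨2 | 1⟩
    ⟨2 | 1⟩
    ⟨2 | 1⟩
    ⟨2 | 1⟩
    ⟨2 | 1⟩
    ⟨2 | 1⟩
    ⟨2 | 1⟩
    ⟨2 | 1⟩
    ⟨2 | 1⟩
    ⟨2 | 1 1⟩
    ⟨2 | 1 2⟩
    ⟨2 | 2⟩
    ⟨2 | 2⟩
    ⟨2 | 2⟩
    ⟨2 | 2⟩
    ⟨2 | 2⟩
    ⟨2 | 3⟩
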